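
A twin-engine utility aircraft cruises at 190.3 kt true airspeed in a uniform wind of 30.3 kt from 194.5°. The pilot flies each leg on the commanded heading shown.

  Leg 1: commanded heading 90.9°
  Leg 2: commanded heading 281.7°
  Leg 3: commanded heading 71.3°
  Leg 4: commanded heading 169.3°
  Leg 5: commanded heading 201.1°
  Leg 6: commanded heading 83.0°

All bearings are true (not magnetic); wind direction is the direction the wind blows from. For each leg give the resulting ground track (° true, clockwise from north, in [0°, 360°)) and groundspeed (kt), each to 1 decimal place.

Leg 1: heading 90.9°; drift -8.5° → track 82.4°, groundspeed 199.6 kt
Leg 2: heading 281.7°; drift +9.1° → track 290.8°, groundspeed 191.2 kt
Leg 3: heading 71.3°; drift -7.0° → track 64.3°, groundspeed 208.4 kt
Leg 4: heading 169.3°; drift -4.5° → track 164.8°, groundspeed 163.4 kt
Leg 5: heading 201.1°; drift +1.2° → track 202.3°, groundspeed 160.2 kt
Leg 6: heading 83.0°; drift -8.0° → track 75.0°, groundspeed 203.4 kt

Leg 1: track=82.4°, groundspeed=199.6 kt
Leg 2: track=290.8°, groundspeed=191.2 kt
Leg 3: track=64.3°, groundspeed=208.4 kt
Leg 4: track=164.8°, groundspeed=163.4 kt
Leg 5: track=202.3°, groundspeed=160.2 kt
Leg 6: track=75.0°, groundspeed=203.4 kt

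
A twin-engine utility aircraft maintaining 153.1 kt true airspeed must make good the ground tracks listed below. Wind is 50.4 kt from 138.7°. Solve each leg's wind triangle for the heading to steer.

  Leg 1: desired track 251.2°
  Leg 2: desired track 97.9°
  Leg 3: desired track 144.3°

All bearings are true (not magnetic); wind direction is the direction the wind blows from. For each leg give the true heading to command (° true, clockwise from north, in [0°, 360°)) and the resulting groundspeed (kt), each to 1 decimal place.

Leg 1: desired track 251.2°; wind correction -17.7° → command heading 233.5°, groundspeed 165.1 kt
Leg 2: desired track 97.9°; wind correction +12.4° → command heading 110.3°, groundspeed 111.4 kt
Leg 3: desired track 144.3°; wind correction -1.8° → command heading 142.5°, groundspeed 102.9 kt

Leg 1: heading=233.5°, groundspeed=165.1 kt
Leg 2: heading=110.3°, groundspeed=111.4 kt
Leg 3: heading=142.5°, groundspeed=102.9 kt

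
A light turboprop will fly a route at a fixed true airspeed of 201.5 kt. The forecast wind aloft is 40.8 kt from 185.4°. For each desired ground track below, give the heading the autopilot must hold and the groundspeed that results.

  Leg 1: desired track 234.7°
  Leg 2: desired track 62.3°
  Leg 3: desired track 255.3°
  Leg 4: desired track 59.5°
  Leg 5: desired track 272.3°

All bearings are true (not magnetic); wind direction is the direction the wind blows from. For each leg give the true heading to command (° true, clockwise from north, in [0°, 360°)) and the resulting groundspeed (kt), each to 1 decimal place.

Leg 1: desired track 234.7°; wind correction -8.8° → command heading 225.9°, groundspeed 172.5 kt
Leg 2: desired track 62.3°; wind correction +9.8° → command heading 72.1°, groundspeed 220.9 kt
Leg 3: desired track 255.3°; wind correction -11.0° → command heading 244.3°, groundspeed 183.8 kt
Leg 4: desired track 59.5°; wind correction +9.4° → command heading 68.9°, groundspeed 222.7 kt
Leg 5: desired track 272.3°; wind correction -11.7° → command heading 260.6°, groundspeed 195.1 kt

Leg 1: heading=225.9°, groundspeed=172.5 kt
Leg 2: heading=72.1°, groundspeed=220.9 kt
Leg 3: heading=244.3°, groundspeed=183.8 kt
Leg 4: heading=68.9°, groundspeed=222.7 kt
Leg 5: heading=260.6°, groundspeed=195.1 kt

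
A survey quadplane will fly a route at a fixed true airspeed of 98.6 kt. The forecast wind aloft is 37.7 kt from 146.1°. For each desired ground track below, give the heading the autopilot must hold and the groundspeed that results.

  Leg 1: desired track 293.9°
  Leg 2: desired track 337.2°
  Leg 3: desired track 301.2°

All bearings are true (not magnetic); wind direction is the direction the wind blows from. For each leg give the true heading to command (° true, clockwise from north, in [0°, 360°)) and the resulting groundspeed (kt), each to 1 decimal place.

Leg 1: desired track 293.9°; wind correction -11.8° → command heading 282.1°, groundspeed 128.4 kt
Leg 2: desired track 337.2°; wind correction +4.2° → command heading 341.4°, groundspeed 135.3 kt
Leg 3: desired track 301.2°; wind correction -9.3° → command heading 291.9°, groundspeed 131.5 kt

Leg 1: heading=282.1°, groundspeed=128.4 kt
Leg 2: heading=341.4°, groundspeed=135.3 kt
Leg 3: heading=291.9°, groundspeed=131.5 kt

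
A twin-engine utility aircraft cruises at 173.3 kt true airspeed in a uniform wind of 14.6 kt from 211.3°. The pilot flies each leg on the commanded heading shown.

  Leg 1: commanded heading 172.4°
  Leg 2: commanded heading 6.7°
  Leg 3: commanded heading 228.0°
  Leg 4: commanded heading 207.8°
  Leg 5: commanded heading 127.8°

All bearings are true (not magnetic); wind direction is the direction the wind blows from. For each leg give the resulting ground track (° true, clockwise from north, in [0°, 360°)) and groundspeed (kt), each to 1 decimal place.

Leg 1: heading 172.4°; drift -3.2° → track 169.2°, groundspeed 162.2 kt
Leg 2: heading 6.7°; drift +1.9° → track 8.6°, groundspeed 186.7 kt
Leg 3: heading 228.0°; drift +1.5° → track 229.5°, groundspeed 159.4 kt
Leg 4: heading 207.8°; drift -0.3° → track 207.5°, groundspeed 158.7 kt
Leg 5: heading 127.8°; drift -4.8° → track 123.0°, groundspeed 172.3 kt

Leg 1: track=169.2°, groundspeed=162.2 kt
Leg 2: track=8.6°, groundspeed=186.7 kt
Leg 3: track=229.5°, groundspeed=159.4 kt
Leg 4: track=207.5°, groundspeed=158.7 kt
Leg 5: track=123.0°, groundspeed=172.3 kt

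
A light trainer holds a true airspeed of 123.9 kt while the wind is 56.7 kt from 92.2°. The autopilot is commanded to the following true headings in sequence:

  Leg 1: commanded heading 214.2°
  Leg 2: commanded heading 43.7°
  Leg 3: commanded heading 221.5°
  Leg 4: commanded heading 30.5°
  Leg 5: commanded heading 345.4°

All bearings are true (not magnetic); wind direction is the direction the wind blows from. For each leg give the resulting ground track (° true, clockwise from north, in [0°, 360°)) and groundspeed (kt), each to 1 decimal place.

Leg 1: track=231.5°, groundspeed=161.3 kt
Leg 2: track=17.5°, groundspeed=96.2 kt
Leg 3: track=236.9°, groundspeed=165.7 kt
Leg 4: track=3.3°, groundspeed=109.1 kt
Leg 5: track=324.2°, groundspeed=150.4 kt

Leg 1: heading 214.2°; drift +17.3° → track 231.5°, groundspeed 161.3 kt
Leg 2: heading 43.7°; drift -26.2° → track 17.5°, groundspeed 96.2 kt
Leg 3: heading 221.5°; drift +15.4° → track 236.9°, groundspeed 165.7 kt
Leg 4: heading 30.5°; drift -27.2° → track 3.3°, groundspeed 109.1 kt
Leg 5: heading 345.4°; drift -21.2° → track 324.2°, groundspeed 150.4 kt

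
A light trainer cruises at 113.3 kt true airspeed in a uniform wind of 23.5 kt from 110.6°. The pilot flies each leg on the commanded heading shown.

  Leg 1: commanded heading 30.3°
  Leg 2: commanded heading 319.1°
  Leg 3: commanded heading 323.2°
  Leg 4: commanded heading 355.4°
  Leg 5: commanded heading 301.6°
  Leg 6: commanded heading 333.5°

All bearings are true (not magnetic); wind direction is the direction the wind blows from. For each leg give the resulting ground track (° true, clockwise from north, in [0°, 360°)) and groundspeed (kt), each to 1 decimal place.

Leg 1: heading 30.3°; drift -12.0° → track 18.3°, groundspeed 111.8 kt
Leg 2: heading 319.1°; drift -4.8° → track 314.3°, groundspeed 134.4 kt
Leg 3: heading 323.2°; drift -5.4° → track 317.8°, groundspeed 133.7 kt
Leg 4: heading 355.4°; drift -9.8° → track 345.6°, groundspeed 125.1 kt
Leg 5: heading 301.6°; drift -1.9° → track 299.7°, groundspeed 136.4 kt
Leg 6: heading 333.5°; drift -7.0° → track 326.5°, groundspeed 131.5 kt

Leg 1: track=18.3°, groundspeed=111.8 kt
Leg 2: track=314.3°, groundspeed=134.4 kt
Leg 3: track=317.8°, groundspeed=133.7 kt
Leg 4: track=345.6°, groundspeed=125.1 kt
Leg 5: track=299.7°, groundspeed=136.4 kt
Leg 6: track=326.5°, groundspeed=131.5 kt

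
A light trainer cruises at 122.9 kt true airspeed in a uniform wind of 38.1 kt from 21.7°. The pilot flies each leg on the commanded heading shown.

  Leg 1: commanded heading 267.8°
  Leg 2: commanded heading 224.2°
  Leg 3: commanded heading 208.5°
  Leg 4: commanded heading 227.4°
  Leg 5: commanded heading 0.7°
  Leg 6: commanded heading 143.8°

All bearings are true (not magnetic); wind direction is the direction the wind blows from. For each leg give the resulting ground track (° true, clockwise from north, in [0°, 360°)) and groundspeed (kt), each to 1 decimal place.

Leg 1: track=253.7°, groundspeed=142.7 kt
Leg 2: track=218.9°, groundspeed=158.8 kt
Leg 3: track=206.9°, groundspeed=160.8 kt
Leg 4: track=221.4°, groundspeed=158.1 kt
Leg 5: track=351.8°, groundspeed=88.4 kt
Leg 6: track=156.5°, groundspeed=146.7 kt

Leg 1: heading 267.8°; drift -14.1° → track 253.7°, groundspeed 142.7 kt
Leg 2: heading 224.2°; drift -5.3° → track 218.9°, groundspeed 158.8 kt
Leg 3: heading 208.5°; drift -1.6° → track 206.9°, groundspeed 160.8 kt
Leg 4: heading 227.4°; drift -6.0° → track 221.4°, groundspeed 158.1 kt
Leg 5: heading 0.7°; drift -8.9° → track 351.8°, groundspeed 88.4 kt
Leg 6: heading 143.8°; drift +12.7° → track 156.5°, groundspeed 146.7 kt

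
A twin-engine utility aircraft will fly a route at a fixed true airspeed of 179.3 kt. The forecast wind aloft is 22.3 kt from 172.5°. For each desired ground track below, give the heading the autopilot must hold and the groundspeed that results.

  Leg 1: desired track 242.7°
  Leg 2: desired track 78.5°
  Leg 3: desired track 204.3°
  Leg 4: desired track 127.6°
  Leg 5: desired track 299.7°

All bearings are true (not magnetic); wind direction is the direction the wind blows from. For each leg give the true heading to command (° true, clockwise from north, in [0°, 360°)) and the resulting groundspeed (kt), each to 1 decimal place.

Leg 1: desired track 242.7°; wind correction -6.7° → command heading 236.0°, groundspeed 170.5 kt
Leg 2: desired track 78.5°; wind correction +7.1° → command heading 85.6°, groundspeed 179.5 kt
Leg 3: desired track 204.3°; wind correction -3.8° → command heading 200.5°, groundspeed 160.0 kt
Leg 4: desired track 127.6°; wind correction +5.0° → command heading 132.6°, groundspeed 162.8 kt
Leg 5: desired track 299.7°; wind correction -5.7° → command heading 294.0°, groundspeed 191.9 kt

Leg 1: heading=236.0°, groundspeed=170.5 kt
Leg 2: heading=85.6°, groundspeed=179.5 kt
Leg 3: heading=200.5°, groundspeed=160.0 kt
Leg 4: heading=132.6°, groundspeed=162.8 kt
Leg 5: heading=294.0°, groundspeed=191.9 kt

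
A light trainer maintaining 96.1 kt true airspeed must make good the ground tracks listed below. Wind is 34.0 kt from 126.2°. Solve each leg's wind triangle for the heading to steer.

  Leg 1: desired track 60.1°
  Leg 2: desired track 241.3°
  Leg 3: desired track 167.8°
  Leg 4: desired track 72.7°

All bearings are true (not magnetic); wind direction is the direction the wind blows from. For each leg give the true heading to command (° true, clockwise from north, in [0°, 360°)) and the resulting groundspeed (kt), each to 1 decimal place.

Leg 1: heading=79.0°, groundspeed=77.2 kt
Leg 2: heading=222.6°, groundspeed=105.5 kt
Leg 3: heading=154.2°, groundspeed=68.0 kt
Leg 4: heading=89.2°, groundspeed=71.9 kt

Leg 1: desired track 60.1°; wind correction +18.9° → command heading 79.0°, groundspeed 77.2 kt
Leg 2: desired track 241.3°; wind correction -18.7° → command heading 222.6°, groundspeed 105.5 kt
Leg 3: desired track 167.8°; wind correction -13.6° → command heading 154.2°, groundspeed 68.0 kt
Leg 4: desired track 72.7°; wind correction +16.5° → command heading 89.2°, groundspeed 71.9 kt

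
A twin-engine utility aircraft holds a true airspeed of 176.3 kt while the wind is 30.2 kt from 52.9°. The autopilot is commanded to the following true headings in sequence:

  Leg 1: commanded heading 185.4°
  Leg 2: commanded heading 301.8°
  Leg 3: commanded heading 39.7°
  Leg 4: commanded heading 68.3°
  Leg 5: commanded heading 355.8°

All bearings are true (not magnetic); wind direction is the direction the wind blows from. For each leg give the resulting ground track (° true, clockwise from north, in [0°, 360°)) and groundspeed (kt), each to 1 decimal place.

Leg 1: heading 185.4°; drift +6.5° → track 191.9°, groundspeed 198.0 kt
Leg 2: heading 301.8°; drift -8.6° → track 293.2°, groundspeed 189.3 kt
Leg 3: heading 39.7°; drift -2.7° → track 37.0°, groundspeed 147.1 kt
Leg 4: heading 68.3°; drift +3.1° → track 71.4°, groundspeed 147.4 kt
Leg 5: heading 355.8°; drift -9.0° → track 346.8°, groundspeed 161.9 kt

Leg 1: track=191.9°, groundspeed=198.0 kt
Leg 2: track=293.2°, groundspeed=189.3 kt
Leg 3: track=37.0°, groundspeed=147.1 kt
Leg 4: track=71.4°, groundspeed=147.4 kt
Leg 5: track=346.8°, groundspeed=161.9 kt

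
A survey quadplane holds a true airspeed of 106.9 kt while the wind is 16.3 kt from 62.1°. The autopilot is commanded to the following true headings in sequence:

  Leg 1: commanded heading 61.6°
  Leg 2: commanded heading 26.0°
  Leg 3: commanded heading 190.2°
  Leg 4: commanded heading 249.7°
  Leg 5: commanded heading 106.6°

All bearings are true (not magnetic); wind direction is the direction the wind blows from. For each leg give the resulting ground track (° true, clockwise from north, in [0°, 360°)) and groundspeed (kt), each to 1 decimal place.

Leg 1: track=61.5°, groundspeed=90.6 kt
Leg 2: track=20.1°, groundspeed=94.2 kt
Leg 3: track=196.5°, groundspeed=117.7 kt
Leg 4: track=248.7°, groundspeed=123.1 kt
Leg 5: track=113.4°, groundspeed=96.0 kt

Leg 1: heading 61.6°; drift -0.1° → track 61.5°, groundspeed 90.6 kt
Leg 2: heading 26.0°; drift -5.9° → track 20.1°, groundspeed 94.2 kt
Leg 3: heading 190.2°; drift +6.3° → track 196.5°, groundspeed 117.7 kt
Leg 4: heading 249.7°; drift -1.0° → track 248.7°, groundspeed 123.1 kt
Leg 5: heading 106.6°; drift +6.8° → track 113.4°, groundspeed 96.0 kt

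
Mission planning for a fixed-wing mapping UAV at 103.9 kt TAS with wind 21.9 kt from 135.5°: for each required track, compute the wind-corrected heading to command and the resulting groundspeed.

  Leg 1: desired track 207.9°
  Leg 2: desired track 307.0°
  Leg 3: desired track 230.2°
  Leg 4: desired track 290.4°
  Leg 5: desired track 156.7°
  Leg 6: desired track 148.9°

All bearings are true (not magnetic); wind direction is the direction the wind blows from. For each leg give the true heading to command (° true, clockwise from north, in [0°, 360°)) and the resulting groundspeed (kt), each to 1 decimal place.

Leg 1: heading=196.3°, groundspeed=95.2 kt
Leg 2: heading=305.2°, groundspeed=125.5 kt
Leg 3: heading=218.1°, groundspeed=103.4 kt
Leg 4: heading=285.3°, groundspeed=123.3 kt
Leg 5: heading=152.3°, groundspeed=83.2 kt
Leg 6: heading=146.1°, groundspeed=82.5 kt

Leg 1: desired track 207.9°; wind correction -11.6° → command heading 196.3°, groundspeed 95.2 kt
Leg 2: desired track 307.0°; wind correction -1.8° → command heading 305.2°, groundspeed 125.5 kt
Leg 3: desired track 230.2°; wind correction -12.1° → command heading 218.1°, groundspeed 103.4 kt
Leg 4: desired track 290.4°; wind correction -5.1° → command heading 285.3°, groundspeed 123.3 kt
Leg 5: desired track 156.7°; wind correction -4.4° → command heading 152.3°, groundspeed 83.2 kt
Leg 6: desired track 148.9°; wind correction -2.8° → command heading 146.1°, groundspeed 82.5 kt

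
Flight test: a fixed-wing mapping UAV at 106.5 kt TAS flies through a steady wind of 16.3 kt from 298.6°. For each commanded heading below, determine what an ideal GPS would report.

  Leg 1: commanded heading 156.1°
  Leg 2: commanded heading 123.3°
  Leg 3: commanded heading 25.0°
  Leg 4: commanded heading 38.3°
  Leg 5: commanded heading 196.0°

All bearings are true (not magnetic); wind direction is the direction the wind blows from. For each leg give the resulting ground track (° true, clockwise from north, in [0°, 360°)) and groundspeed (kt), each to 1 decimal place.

Leg 1: track=151.4°, groundspeed=119.8 kt
Leg 2: track=122.7°, groundspeed=122.8 kt
Leg 3: track=33.8°, groundspeed=106.7 kt
Leg 4: track=46.7°, groundspeed=110.4 kt
Leg 5: track=187.8°, groundspeed=111.2 kt

Leg 1: heading 156.1°; drift -4.7° → track 151.4°, groundspeed 119.8 kt
Leg 2: heading 123.3°; drift -0.6° → track 122.7°, groundspeed 122.8 kt
Leg 3: heading 25.0°; drift +8.8° → track 33.8°, groundspeed 106.7 kt
Leg 4: heading 38.3°; drift +8.4° → track 46.7°, groundspeed 110.4 kt
Leg 5: heading 196.0°; drift -8.2° → track 187.8°, groundspeed 111.2 kt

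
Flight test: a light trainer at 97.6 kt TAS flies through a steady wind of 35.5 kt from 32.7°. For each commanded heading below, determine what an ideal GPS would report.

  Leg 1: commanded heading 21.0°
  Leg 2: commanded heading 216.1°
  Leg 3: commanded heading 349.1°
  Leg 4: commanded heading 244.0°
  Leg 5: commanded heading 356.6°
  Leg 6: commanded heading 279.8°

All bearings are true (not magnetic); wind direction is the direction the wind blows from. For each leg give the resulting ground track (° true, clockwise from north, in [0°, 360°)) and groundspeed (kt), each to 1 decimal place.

Leg 1: heading 21.0°; drift -6.5° → track 14.5°, groundspeed 63.2 kt
Leg 2: heading 216.1°; drift -0.9° → track 215.2°, groundspeed 133.1 kt
Leg 3: heading 349.1°; drift -18.8° → track 330.3°, groundspeed 75.9 kt
Leg 4: heading 244.0°; drift -8.2° → track 235.8°, groundspeed 129.3 kt
Leg 5: heading 356.6°; drift -16.9° → track 339.7°, groundspeed 72.0 kt
Leg 6: heading 279.8°; drift -16.4° → track 263.4°, groundspeed 116.1 kt

Leg 1: track=14.5°, groundspeed=63.2 kt
Leg 2: track=215.2°, groundspeed=133.1 kt
Leg 3: track=330.3°, groundspeed=75.9 kt
Leg 4: track=235.8°, groundspeed=129.3 kt
Leg 5: track=339.7°, groundspeed=72.0 kt
Leg 6: track=263.4°, groundspeed=116.1 kt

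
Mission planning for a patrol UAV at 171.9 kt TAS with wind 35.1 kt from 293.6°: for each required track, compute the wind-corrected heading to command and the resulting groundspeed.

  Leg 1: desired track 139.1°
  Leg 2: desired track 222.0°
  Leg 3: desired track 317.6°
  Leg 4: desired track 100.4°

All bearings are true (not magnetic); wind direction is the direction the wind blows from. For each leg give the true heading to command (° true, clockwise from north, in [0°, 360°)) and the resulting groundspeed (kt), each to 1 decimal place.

Leg 1: heading=144.1°, groundspeed=202.9 kt
Leg 2: heading=233.2°, groundspeed=157.6 kt
Leg 3: heading=312.8°, groundspeed=139.2 kt
Leg 4: heading=97.7°, groundspeed=205.9 kt

Leg 1: desired track 139.1°; wind correction +5.0° → command heading 144.1°, groundspeed 202.9 kt
Leg 2: desired track 222.0°; wind correction +11.2° → command heading 233.2°, groundspeed 157.6 kt
Leg 3: desired track 317.6°; wind correction -4.8° → command heading 312.8°, groundspeed 139.2 kt
Leg 4: desired track 100.4°; wind correction -2.7° → command heading 97.7°, groundspeed 205.9 kt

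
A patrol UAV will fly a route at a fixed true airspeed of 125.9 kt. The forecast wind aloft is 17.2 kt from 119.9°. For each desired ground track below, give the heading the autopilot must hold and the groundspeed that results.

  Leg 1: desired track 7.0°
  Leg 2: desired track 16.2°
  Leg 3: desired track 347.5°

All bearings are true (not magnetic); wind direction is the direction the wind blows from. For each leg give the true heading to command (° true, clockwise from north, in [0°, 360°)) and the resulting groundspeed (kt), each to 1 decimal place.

Leg 1: heading=14.2°, groundspeed=131.6 kt
Leg 2: heading=23.8°, groundspeed=128.9 kt
Leg 3: heading=353.3°, groundspeed=136.9 kt

Leg 1: desired track 7.0°; wind correction +7.2° → command heading 14.2°, groundspeed 131.6 kt
Leg 2: desired track 16.2°; wind correction +7.6° → command heading 23.8°, groundspeed 128.9 kt
Leg 3: desired track 347.5°; wind correction +5.8° → command heading 353.3°, groundspeed 136.9 kt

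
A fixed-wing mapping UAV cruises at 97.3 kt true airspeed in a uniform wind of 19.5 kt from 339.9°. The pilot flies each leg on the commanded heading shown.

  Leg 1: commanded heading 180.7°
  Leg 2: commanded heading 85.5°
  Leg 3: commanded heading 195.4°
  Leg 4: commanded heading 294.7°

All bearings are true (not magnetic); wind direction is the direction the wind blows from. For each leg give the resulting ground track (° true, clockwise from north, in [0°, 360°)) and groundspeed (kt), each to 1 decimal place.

Leg 1: track=177.3°, groundspeed=115.7 kt
Leg 2: track=95.9°, groundspeed=104.2 kt
Leg 3: track=189.7°, groundspeed=113.7 kt
Leg 4: track=285.3°, groundspeed=84.7 kt

Leg 1: heading 180.7°; drift -3.4° → track 177.3°, groundspeed 115.7 kt
Leg 2: heading 85.5°; drift +10.4° → track 95.9°, groundspeed 104.2 kt
Leg 3: heading 195.4°; drift -5.7° → track 189.7°, groundspeed 113.7 kt
Leg 4: heading 294.7°; drift -9.4° → track 285.3°, groundspeed 84.7 kt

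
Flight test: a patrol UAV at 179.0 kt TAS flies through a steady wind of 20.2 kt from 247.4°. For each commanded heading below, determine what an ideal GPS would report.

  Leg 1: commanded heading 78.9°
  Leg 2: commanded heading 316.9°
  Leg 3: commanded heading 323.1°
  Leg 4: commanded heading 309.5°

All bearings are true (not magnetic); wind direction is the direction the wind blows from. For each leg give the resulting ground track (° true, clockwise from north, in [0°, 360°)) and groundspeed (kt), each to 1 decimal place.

Leg 1: heading 78.9°; drift -1.2° → track 77.7°, groundspeed 198.8 kt
Leg 2: heading 316.9°; drift +6.3° → track 323.2°, groundspeed 173.0 kt
Leg 3: heading 323.1°; drift +6.4° → track 329.5°, groundspeed 175.1 kt
Leg 4: heading 309.5°; drift +6.0° → track 315.5°, groundspeed 170.5 kt

Leg 1: track=77.7°, groundspeed=198.8 kt
Leg 2: track=323.2°, groundspeed=173.0 kt
Leg 3: track=329.5°, groundspeed=175.1 kt
Leg 4: track=315.5°, groundspeed=170.5 kt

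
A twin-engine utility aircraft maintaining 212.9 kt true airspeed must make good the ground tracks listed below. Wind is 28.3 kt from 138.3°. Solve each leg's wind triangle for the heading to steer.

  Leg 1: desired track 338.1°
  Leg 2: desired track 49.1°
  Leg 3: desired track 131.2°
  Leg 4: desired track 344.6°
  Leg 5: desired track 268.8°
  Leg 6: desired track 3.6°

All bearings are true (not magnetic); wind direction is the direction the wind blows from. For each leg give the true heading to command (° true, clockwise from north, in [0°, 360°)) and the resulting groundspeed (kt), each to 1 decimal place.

Leg 1: heading=340.7°, groundspeed=239.3 kt
Leg 2: heading=56.7°, groundspeed=210.6 kt
Leg 3: heading=132.1°, groundspeed=184.8 kt
Leg 4: heading=348.0°, groundspeed=237.9 kt
Leg 5: heading=263.0°, groundspeed=230.2 kt
Leg 6: heading=9.0°, groundspeed=231.9 kt

Leg 1: desired track 338.1°; wind correction +2.6° → command heading 340.7°, groundspeed 239.3 kt
Leg 2: desired track 49.1°; wind correction +7.6° → command heading 56.7°, groundspeed 210.6 kt
Leg 3: desired track 131.2°; wind correction +0.9° → command heading 132.1°, groundspeed 184.8 kt
Leg 4: desired track 344.6°; wind correction +3.4° → command heading 348.0°, groundspeed 237.9 kt
Leg 5: desired track 268.8°; wind correction -5.8° → command heading 263.0°, groundspeed 230.2 kt
Leg 6: desired track 3.6°; wind correction +5.4° → command heading 9.0°, groundspeed 231.9 kt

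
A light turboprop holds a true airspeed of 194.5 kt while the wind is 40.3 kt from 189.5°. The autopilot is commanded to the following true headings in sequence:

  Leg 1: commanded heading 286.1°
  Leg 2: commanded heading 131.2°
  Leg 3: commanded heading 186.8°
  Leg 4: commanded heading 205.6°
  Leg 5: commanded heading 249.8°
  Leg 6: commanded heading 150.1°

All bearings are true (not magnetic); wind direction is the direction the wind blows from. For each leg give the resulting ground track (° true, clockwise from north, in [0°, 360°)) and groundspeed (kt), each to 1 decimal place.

Leg 1: heading 286.1°; drift +11.4° → track 297.5°, groundspeed 203.1 kt
Leg 2: heading 131.2°; drift -11.2° → track 120.0°, groundspeed 176.7 kt
Leg 3: heading 186.8°; drift -0.7° → track 186.1°, groundspeed 154.3 kt
Leg 4: heading 205.6°; drift +4.1° → track 209.7°, groundspeed 156.2 kt
Leg 5: heading 249.8°; drift +11.3° → track 261.1°, groundspeed 178.0 kt
Leg 6: heading 150.1°; drift -8.9° → track 141.2°, groundspeed 165.3 kt

Leg 1: track=297.5°, groundspeed=203.1 kt
Leg 2: track=120.0°, groundspeed=176.7 kt
Leg 3: track=186.1°, groundspeed=154.3 kt
Leg 4: track=209.7°, groundspeed=156.2 kt
Leg 5: track=261.1°, groundspeed=178.0 kt
Leg 6: track=141.2°, groundspeed=165.3 kt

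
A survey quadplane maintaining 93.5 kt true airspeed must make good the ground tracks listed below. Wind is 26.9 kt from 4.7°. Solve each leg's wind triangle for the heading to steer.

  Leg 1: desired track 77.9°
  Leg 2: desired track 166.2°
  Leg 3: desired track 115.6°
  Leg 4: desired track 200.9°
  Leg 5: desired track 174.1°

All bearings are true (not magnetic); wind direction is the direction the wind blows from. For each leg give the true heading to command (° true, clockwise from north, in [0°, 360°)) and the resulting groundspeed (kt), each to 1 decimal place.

Leg 1: desired track 77.9°; wind correction -16.0° → command heading 61.9°, groundspeed 82.1 kt
Leg 2: desired track 166.2°; wind correction -5.2° → command heading 161.0°, groundspeed 118.6 kt
Leg 3: desired track 115.6°; wind correction -15.6° → command heading 100.0°, groundspeed 99.7 kt
Leg 4: desired track 200.9°; wind correction +4.6° → command heading 205.5°, groundspeed 119.0 kt
Leg 5: desired track 174.1°; wind correction -3.0° → command heading 171.1°, groundspeed 119.8 kt

Leg 1: heading=61.9°, groundspeed=82.1 kt
Leg 2: heading=161.0°, groundspeed=118.6 kt
Leg 3: heading=100.0°, groundspeed=99.7 kt
Leg 4: heading=205.5°, groundspeed=119.0 kt
Leg 5: heading=171.1°, groundspeed=119.8 kt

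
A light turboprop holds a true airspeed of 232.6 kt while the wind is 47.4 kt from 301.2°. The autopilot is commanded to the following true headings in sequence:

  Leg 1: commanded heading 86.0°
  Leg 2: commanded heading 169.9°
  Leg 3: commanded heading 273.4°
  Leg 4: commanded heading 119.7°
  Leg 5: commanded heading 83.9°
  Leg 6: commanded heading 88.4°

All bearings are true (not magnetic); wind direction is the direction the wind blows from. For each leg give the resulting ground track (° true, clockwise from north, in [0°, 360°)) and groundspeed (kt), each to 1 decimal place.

Leg 1: heading 86.0°; drift +5.8° → track 91.8°, groundspeed 272.7 kt
Leg 2: heading 169.9°; drift -7.7° → track 162.2°, groundspeed 266.3 kt
Leg 3: heading 273.4°; drift -6.6° → track 266.8°, groundspeed 191.9 kt
Leg 4: heading 119.7°; drift +0.3° → track 120.0°, groundspeed 280.0 kt
Leg 5: heading 83.9°; drift +6.1° → track 90.0°, groundspeed 271.8 kt
Leg 6: heading 88.4°; drift +5.4° → track 93.8°, groundspeed 273.7 kt

Leg 1: track=91.8°, groundspeed=272.7 kt
Leg 2: track=162.2°, groundspeed=266.3 kt
Leg 3: track=266.8°, groundspeed=191.9 kt
Leg 4: track=120.0°, groundspeed=280.0 kt
Leg 5: track=90.0°, groundspeed=271.8 kt
Leg 6: track=93.8°, groundspeed=273.7 kt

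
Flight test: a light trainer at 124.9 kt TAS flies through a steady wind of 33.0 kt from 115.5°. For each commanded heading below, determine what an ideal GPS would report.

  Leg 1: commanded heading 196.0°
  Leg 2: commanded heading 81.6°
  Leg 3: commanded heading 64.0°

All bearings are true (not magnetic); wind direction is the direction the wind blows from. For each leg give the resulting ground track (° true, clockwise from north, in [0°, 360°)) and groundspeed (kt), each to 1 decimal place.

Leg 1: heading 196.0°; drift +15.2° → track 211.2°, groundspeed 123.8 kt
Leg 2: heading 81.6°; drift -10.7° → track 70.9°, groundspeed 99.2 kt
Leg 3: heading 64.0°; drift -13.9° → track 50.1°, groundspeed 107.5 kt

Leg 1: track=211.2°, groundspeed=123.8 kt
Leg 2: track=70.9°, groundspeed=99.2 kt
Leg 3: track=50.1°, groundspeed=107.5 kt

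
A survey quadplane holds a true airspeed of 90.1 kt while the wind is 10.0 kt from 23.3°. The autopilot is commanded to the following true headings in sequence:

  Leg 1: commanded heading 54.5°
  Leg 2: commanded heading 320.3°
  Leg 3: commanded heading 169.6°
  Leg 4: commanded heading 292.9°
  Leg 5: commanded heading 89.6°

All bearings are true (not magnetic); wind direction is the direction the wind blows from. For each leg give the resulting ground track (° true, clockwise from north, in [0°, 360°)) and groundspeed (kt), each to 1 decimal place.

Leg 1: track=58.1°, groundspeed=81.7 kt
Leg 2: track=314.4°, groundspeed=86.0 kt
Leg 3: track=172.8°, groundspeed=98.6 kt
Leg 4: track=286.6°, groundspeed=90.7 kt
Leg 5: track=95.7°, groundspeed=86.6 kt

Leg 1: heading 54.5°; drift +3.6° → track 58.1°, groundspeed 81.7 kt
Leg 2: heading 320.3°; drift -5.9° → track 314.4°, groundspeed 86.0 kt
Leg 3: heading 169.6°; drift +3.2° → track 172.8°, groundspeed 98.6 kt
Leg 4: heading 292.9°; drift -6.3° → track 286.6°, groundspeed 90.7 kt
Leg 5: heading 89.6°; drift +6.1° → track 95.7°, groundspeed 86.6 kt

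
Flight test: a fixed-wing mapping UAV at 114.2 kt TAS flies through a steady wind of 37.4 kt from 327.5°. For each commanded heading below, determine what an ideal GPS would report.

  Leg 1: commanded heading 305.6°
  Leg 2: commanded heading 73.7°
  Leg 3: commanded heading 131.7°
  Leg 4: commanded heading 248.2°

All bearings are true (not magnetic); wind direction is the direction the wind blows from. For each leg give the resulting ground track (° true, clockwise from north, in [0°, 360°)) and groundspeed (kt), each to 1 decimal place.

Leg 1: heading 305.6°; drift -10.0° → track 295.6°, groundspeed 80.7 kt
Leg 2: heading 73.7°; drift +16.1° → track 89.8°, groundspeed 129.7 kt
Leg 3: heading 131.7°; drift +3.9° → track 135.6°, groundspeed 150.5 kt
Leg 4: heading 248.2°; drift -18.9° → track 229.3°, groundspeed 113.4 kt

Leg 1: track=295.6°, groundspeed=80.7 kt
Leg 2: track=89.8°, groundspeed=129.7 kt
Leg 3: track=135.6°, groundspeed=150.5 kt
Leg 4: track=229.3°, groundspeed=113.4 kt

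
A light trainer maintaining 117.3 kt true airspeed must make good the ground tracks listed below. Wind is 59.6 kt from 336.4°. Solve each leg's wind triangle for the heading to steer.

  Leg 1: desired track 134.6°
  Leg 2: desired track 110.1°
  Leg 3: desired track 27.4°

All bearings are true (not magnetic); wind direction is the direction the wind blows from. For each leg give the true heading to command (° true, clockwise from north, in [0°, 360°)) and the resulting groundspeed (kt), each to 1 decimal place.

Leg 1: heading=123.7°, groundspeed=170.5 kt
Leg 2: heading=88.5°, groundspeed=150.3 kt
Leg 3: heading=4.1°, groundspeed=70.3 kt

Leg 1: desired track 134.6°; wind correction -10.9° → command heading 123.7°, groundspeed 170.5 kt
Leg 2: desired track 110.1°; wind correction -21.6° → command heading 88.5°, groundspeed 150.3 kt
Leg 3: desired track 27.4°; wind correction -23.3° → command heading 4.1°, groundspeed 70.3 kt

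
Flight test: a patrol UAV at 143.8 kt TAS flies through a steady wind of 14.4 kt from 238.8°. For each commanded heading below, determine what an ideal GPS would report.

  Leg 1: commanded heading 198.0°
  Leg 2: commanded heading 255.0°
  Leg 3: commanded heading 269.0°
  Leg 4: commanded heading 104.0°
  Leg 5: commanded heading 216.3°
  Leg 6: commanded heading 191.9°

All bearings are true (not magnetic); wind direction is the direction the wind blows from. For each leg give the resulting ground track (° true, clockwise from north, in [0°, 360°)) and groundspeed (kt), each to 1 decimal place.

Leg 1: heading 198.0°; drift -4.0° → track 194.0°, groundspeed 133.2 kt
Leg 2: heading 255.0°; drift +1.8° → track 256.8°, groundspeed 130.0 kt
Leg 3: heading 269.0°; drift +3.2° → track 272.2°, groundspeed 131.6 kt
Leg 4: heading 104.0°; drift -3.8° → track 100.2°, groundspeed 154.3 kt
Leg 5: heading 216.3°; drift -2.4° → track 213.9°, groundspeed 130.6 kt
Leg 6: heading 191.9°; drift -4.5° → track 187.4°, groundspeed 134.4 kt

Leg 1: track=194.0°, groundspeed=133.2 kt
Leg 2: track=256.8°, groundspeed=130.0 kt
Leg 3: track=272.2°, groundspeed=131.6 kt
Leg 4: track=100.2°, groundspeed=154.3 kt
Leg 5: track=213.9°, groundspeed=130.6 kt
Leg 6: track=187.4°, groundspeed=134.4 kt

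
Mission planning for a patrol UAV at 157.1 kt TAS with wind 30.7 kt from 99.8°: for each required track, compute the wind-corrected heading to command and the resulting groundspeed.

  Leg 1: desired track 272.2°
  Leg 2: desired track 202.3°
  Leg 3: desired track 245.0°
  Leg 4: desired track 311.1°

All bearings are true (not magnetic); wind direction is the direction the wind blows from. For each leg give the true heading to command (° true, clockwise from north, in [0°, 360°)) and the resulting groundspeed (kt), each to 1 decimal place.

Leg 1: desired track 272.2°; wind correction -1.5° → command heading 270.7°, groundspeed 187.5 kt
Leg 2: desired track 202.3°; wind correction -11.0° → command heading 191.3°, groundspeed 160.9 kt
Leg 3: desired track 245.0°; wind correction -6.4° → command heading 238.6°, groundspeed 181.3 kt
Leg 4: desired track 311.1°; wind correction +5.8° → command heading 316.9°, groundspeed 182.5 kt

Leg 1: heading=270.7°, groundspeed=187.5 kt
Leg 2: heading=191.3°, groundspeed=160.9 kt
Leg 3: heading=238.6°, groundspeed=181.3 kt
Leg 4: heading=316.9°, groundspeed=182.5 kt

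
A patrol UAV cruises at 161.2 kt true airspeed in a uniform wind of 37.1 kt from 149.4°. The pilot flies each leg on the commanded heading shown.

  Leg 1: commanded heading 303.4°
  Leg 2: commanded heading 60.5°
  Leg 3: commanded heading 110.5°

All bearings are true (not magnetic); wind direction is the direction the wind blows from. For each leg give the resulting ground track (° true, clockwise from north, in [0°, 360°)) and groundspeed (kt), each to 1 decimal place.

Leg 1: track=308.2°, groundspeed=195.2 kt
Leg 2: track=47.5°, groundspeed=164.7 kt
Leg 3: track=100.5°, groundspeed=134.4 kt

Leg 1: heading 303.4°; drift +4.8° → track 308.2°, groundspeed 195.2 kt
Leg 2: heading 60.5°; drift -13.0° → track 47.5°, groundspeed 164.7 kt
Leg 3: heading 110.5°; drift -10.0° → track 100.5°, groundspeed 134.4 kt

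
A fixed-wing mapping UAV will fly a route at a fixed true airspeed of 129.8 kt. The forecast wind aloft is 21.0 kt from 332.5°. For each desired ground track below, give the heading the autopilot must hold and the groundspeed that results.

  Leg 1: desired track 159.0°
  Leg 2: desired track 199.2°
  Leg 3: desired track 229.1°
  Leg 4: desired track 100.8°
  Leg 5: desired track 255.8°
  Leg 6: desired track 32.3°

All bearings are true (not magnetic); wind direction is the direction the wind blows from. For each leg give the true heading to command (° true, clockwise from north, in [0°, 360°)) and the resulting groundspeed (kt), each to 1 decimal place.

Leg 1: desired track 159.0°; wind correction +1.0° → command heading 160.0°, groundspeed 150.6 kt
Leg 2: desired track 199.2°; wind correction +6.8° → command heading 206.0°, groundspeed 143.3 kt
Leg 3: desired track 229.1°; wind correction +9.1° → command heading 238.2°, groundspeed 133.0 kt
Leg 4: desired track 100.8°; wind correction -7.3° → command heading 93.5°, groundspeed 141.8 kt
Leg 5: desired track 255.8°; wind correction +9.1° → command heading 264.9°, groundspeed 123.3 kt
Leg 6: desired track 32.3°; wind correction -8.0° → command heading 24.3°, groundspeed 118.0 kt

Leg 1: heading=160.0°, groundspeed=150.6 kt
Leg 2: heading=206.0°, groundspeed=143.3 kt
Leg 3: heading=238.2°, groundspeed=133.0 kt
Leg 4: heading=93.5°, groundspeed=141.8 kt
Leg 5: heading=264.9°, groundspeed=123.3 kt
Leg 6: heading=24.3°, groundspeed=118.0 kt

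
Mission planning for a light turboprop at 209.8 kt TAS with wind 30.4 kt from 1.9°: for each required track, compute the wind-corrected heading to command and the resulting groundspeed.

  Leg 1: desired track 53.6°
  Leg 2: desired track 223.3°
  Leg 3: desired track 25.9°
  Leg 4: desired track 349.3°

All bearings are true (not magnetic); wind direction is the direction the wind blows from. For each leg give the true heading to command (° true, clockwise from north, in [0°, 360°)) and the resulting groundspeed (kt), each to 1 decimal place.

Leg 1: desired track 53.6°; wind correction -6.5° → command heading 47.1°, groundspeed 189.6 kt
Leg 2: desired track 223.3°; wind correction +5.5° → command heading 228.8°, groundspeed 231.6 kt
Leg 3: desired track 25.9°; wind correction -3.4° → command heading 22.5°, groundspeed 181.7 kt
Leg 4: desired track 349.3°; wind correction +1.8° → command heading 351.1°, groundspeed 180.0 kt

Leg 1: heading=47.1°, groundspeed=189.6 kt
Leg 2: heading=228.8°, groundspeed=231.6 kt
Leg 3: heading=22.5°, groundspeed=181.7 kt
Leg 4: heading=351.1°, groundspeed=180.0 kt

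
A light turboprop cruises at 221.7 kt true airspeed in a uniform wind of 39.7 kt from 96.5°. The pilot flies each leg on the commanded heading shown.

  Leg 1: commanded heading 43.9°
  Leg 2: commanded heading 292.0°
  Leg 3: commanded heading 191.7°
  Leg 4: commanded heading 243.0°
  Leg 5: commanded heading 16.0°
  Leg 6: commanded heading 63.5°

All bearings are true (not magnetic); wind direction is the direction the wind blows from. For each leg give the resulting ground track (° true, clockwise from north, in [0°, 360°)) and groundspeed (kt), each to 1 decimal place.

Leg 1: heading 43.9°; drift -9.1° → track 34.8°, groundspeed 200.1 kt
Leg 2: heading 292.0°; drift -2.3° → track 289.7°, groundspeed 260.2 kt
Leg 3: heading 191.7°; drift +10.0° → track 201.7°, groundspeed 228.7 kt
Leg 4: heading 243.0°; drift +4.9° → track 247.9°, groundspeed 255.7 kt
Leg 5: heading 16.0°; drift -10.3° → track 5.7°, groundspeed 218.7 kt
Leg 6: heading 63.5°; drift -6.5° → track 57.0°, groundspeed 189.6 kt

Leg 1: track=34.8°, groundspeed=200.1 kt
Leg 2: track=289.7°, groundspeed=260.2 kt
Leg 3: track=201.7°, groundspeed=228.7 kt
Leg 4: track=247.9°, groundspeed=255.7 kt
Leg 5: track=5.7°, groundspeed=218.7 kt
Leg 6: track=57.0°, groundspeed=189.6 kt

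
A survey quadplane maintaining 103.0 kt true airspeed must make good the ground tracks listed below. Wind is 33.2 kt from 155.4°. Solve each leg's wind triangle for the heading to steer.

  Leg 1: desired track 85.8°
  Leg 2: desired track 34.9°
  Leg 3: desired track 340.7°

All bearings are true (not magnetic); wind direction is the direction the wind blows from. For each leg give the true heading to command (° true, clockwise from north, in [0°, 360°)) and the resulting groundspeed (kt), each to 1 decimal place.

Leg 1: desired track 85.8°; wind correction +17.6° → command heading 103.4°, groundspeed 86.6 kt
Leg 2: desired track 34.9°; wind correction +16.1° → command heading 51.0°, groundspeed 115.8 kt
Leg 3: desired track 340.7°; wind correction +1.7° → command heading 342.4°, groundspeed 136.0 kt

Leg 1: heading=103.4°, groundspeed=86.6 kt
Leg 2: heading=51.0°, groundspeed=115.8 kt
Leg 3: heading=342.4°, groundspeed=136.0 kt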